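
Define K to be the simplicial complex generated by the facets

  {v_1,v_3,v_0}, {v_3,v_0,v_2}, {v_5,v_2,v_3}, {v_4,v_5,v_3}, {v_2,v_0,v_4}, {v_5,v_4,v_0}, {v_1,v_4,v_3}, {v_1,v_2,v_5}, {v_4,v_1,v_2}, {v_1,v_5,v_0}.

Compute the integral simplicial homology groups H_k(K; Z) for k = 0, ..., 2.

We work with the vertex ordering v_0 < v_1 < v_2 < v_3 < v_4 < v_5. The simplices of K, each written with vertices in increasing order, are:

  0-simplices (6): [v_0], [v_1], [v_2], [v_3], [v_4], [v_5]
  1-simplices (15): (15 of them)
  2-simplices (10): [v_0,v_1,v_3], [v_0,v_1,v_5], [v_0,v_2,v_3], [v_0,v_2,v_4], [v_0,v_4,v_5], [v_1,v_2,v_4], [v_1,v_2,v_5], [v_1,v_3,v_4], [v_2,v_3,v_5], [v_3,v_4,v_5]

Hence C_0 ≅ Z^6, C_1 ≅ Z^15, C_2 ≅ Z^10.

∂_1: C_1 → C_0 maps an edge to its endpoints' difference, ∂[p,q] = q − p. For instance
  ∂[v_4,v_5] = [v_5] − [v_4].
The 6×15 boundary matrix has rank 5 and Smith normal form diag(1,1,1,1,1).

∂_2: C_2 → C_1 acts by ∂[p,q,r] = [q,r] − [p,r] + [p,q]. For instance
  ∂[v_1,v_3,v_4] = [v_3,v_4] − [v_1,v_4] + [v_1,v_3],
  ∂[v_0,v_1,v_3] = [v_1,v_3] − [v_0,v_3] + [v_0,v_1].
This gives a 15×10 integer matrix of rank 10; reducing to Smith normal form yields diagonal entries (1,1,1,1,1,1,1,1,1,2).

Computing H_k = (kernel of ∂_k) / (image of ∂_{k+1}):

  H_0: rank C_0 − rank ∂_1 = 6 − 5 = 1, and the invariant factors of ∂_1 are all 1, so H_0 ≅ Z.
  H_1: rank ker ∂_1 − rank ∂_2 = (15 − 5) − 10 = 0, and ∂_2 has invariant factor 2 > 1, so H_1 ≅ Z/2.
  H_2: rank ker ∂_2 − rank ∂_3 = (10 − 10) − 0 = 0, and there is no ∂_3, so H_2 ≅ 0.

As a check, the Euler characteristic is 6 − 15 + 10 = 1, which agrees with 1 − 0 + 0 = 1.

H_0 ≅ Z,  H_1 ≅ Z/2,  H_2 = 0.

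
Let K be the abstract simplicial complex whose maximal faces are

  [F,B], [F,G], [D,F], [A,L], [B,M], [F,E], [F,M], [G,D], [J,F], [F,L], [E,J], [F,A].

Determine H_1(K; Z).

H_1 = Z^4.

Fix the vertex order A < B < D < E < F < G < J < L < M and write every simplex with vertices in increasing order. Then dim K = 1 and the simplices of K are:

  0-simplices (9): A, B, D, E, F, G, J, L, M
  1-simplices (12): AF, AL, BF, BM, DF, DG, EF, EJ, FG, FJ, FL, FM

so the chain groups are C_0 ≅ Z^9, C_1 ≅ Z^12.

Boundary ∂_1: C_1 → C_0 sends each edge [p,q] (with p < q) to q − p.
The 9×12 boundary matrix has rank 8 and Smith normal form diag(1,1,1,1,1,1,1,1).

Reading off H_k = ker ∂_k / im ∂_{k+1}:

  H_1: rank ker ∂_1 − rank ∂_2 = (12 − 8) − 0 = 4, and there is no ∂_2, so H_1 ≅ Z^4.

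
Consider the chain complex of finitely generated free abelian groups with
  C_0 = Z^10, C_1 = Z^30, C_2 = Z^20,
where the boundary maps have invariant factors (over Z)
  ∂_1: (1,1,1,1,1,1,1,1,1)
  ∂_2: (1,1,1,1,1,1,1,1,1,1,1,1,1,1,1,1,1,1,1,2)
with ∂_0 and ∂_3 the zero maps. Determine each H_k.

H_0 = Z,  H_1 = Z ⊕ Z/2Z,  H_2 = 0.

H_0: b_0 = 10 − 0 − 9 = 1; torsion from ∂_1 factors > 1: none. So H_0 = Z.
H_1: b_1 = 30 − 9 − 20 = 1; torsion from ∂_2 factors > 1: [2]. So H_1 = Z ⊕ Z/2Z.
H_2: b_2 = 20 − 20 − 0 = 0; torsion from ∂_3 factors > 1: none. So H_2 = 0.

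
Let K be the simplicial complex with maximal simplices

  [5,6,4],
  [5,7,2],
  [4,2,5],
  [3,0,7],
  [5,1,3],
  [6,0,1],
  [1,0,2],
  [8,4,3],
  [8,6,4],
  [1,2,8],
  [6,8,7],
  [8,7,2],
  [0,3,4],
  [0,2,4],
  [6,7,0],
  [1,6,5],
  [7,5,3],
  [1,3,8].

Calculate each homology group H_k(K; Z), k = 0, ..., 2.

H_0 ≅ Z,  H_1 ≅ Z^2,  H_2 ≅ Z.

Fix the vertex order 0 < 1 < 2 < 3 < 4 < 5 < 6 < 7 < 8 and write every simplex with vertices in increasing order. Then dim K = 2 and the simplices of K are:

  0-simplices (9): [0], [1], [2], [3], [4], [5], [6], [7], [8]
  1-simplices (27): (27 of them)
  2-simplices (18): [0,1,2], [0,1,6], [0,2,4], [0,3,4], [0,3,7], [0,6,7], [1,2,8], [1,3,5], [1,3,8], [1,5,6], [2,4,5], [2,5,7], [2,7,8], [3,4,8], [3,5,7], [4,5,6], [4,6,8], [6,7,8]

Hence C_0 ≅ Z^9, C_1 ≅ Z^27, C_2 ≅ Z^18.

The boundary map ∂_1: C_1 → C_0 is given by ∂[p,q] = [q] − [p]. For instance
  ∂[2,7] = [7] − [2].
The resulting 9×27 matrix has rank 8, and its Smith normal form has invariant factors (1,1,1,1,1,1,1,1).

Boundary ∂_2: C_2 → C_1 acts by ∂[p,q,r] = [q,r] − [p,r] + [p,q]. For instance
  ∂[0,2,4] = [2,4] − [0,4] + [0,2],
  ∂[4,5,6] = [5,6] − [4,6] + [4,5].
The resulting 27×18 matrix has rank 17, and its Smith normal form has invariant factors (1,1,1,1,1,1,1,1,1,1,1,1,1,1,1,1,1).

Reading off H_k = ker ∂_k / im ∂_{k+1}:

  H_0: rank C_0 − rank ∂_1 = 9 − 8 = 1, and the invariant factors of ∂_1 are all 1, so H_0 = Z.
  H_1: rank ker ∂_1 − rank ∂_2 = (27 − 8) − 17 = 2, and the invariant factors of ∂_2 are all 1, so H_1 = Z^2.
  H_2: rank ker ∂_2 − rank ∂_3 = (18 − 17) − 0 = 1, and there is no ∂_3, so H_2 = Z.

As a check, the Euler characteristic is 9 − 27 + 18 = 0, which agrees with 1 − 2 + 1 = 0.
(K is a triangulation of the torus T^2.)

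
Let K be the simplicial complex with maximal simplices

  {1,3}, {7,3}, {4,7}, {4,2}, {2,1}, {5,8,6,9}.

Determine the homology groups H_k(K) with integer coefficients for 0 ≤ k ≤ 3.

Take the total order 1 < 2 < 3 < 4 < 5 < 6 < 7 < 8 < 9 on the vertex set. Then K (dimension 3) consists of the simplices:

  0-simplices (9): [1], [2], [3], [4], [5], [6], [7], [8], [9]
  1-simplices (11): [1,2], [1,3], [2,4], [3,7], [4,7], [5,6], [5,8], [5,9], [6,8], [6,9], [8,9]
  2-simplices (4): [5,6,8], [5,6,9], [5,8,9], [6,8,9]
  3-simplices (1): [5,6,8,9]

giving chain groups C_0 ≅ Z^9, C_1 ≅ Z^11, C_2 ≅ Z^4, C_3 ≅ Z^1.

∂_1: C_1 → C_0 maps an edge to its endpoints' difference, ∂[p,q] = q − p.
This gives a 9×11 integer matrix of rank 7; reducing to Smith normal form yields diagonal entries (1,1,1,1,1,1,1).

∂_2: C_2 → C_1 acts by ∂[p,q,r] = [q,r] − [p,r] + [p,q]. For instance
  ∂[5,6,9] = [6,9] − [5,9] + [5,6],
  ∂[5,6,8] = [6,8] − [5,8] + [5,6].
This gives a 11×4 integer matrix of rank 3; reducing to Smith normal form yields diagonal entries (1,1,1).

Boundary ∂_3: C_3 → C_2 sends each 3-simplex σ to the alternating sum Σ_i (−1)^i (σ with its i-th vertex removed). For instance
  ∂[5,6,8,9] = [6,8,9] − [5,8,9] + [5,6,9] − [5,6,8].
As a 4×1 matrix over Z this has rank 1, with invariant factors (1).

From H_k ≅ ker(∂_k) / im(∂_{k+1}) we obtain:

  H_0: rank C_0 − rank ∂_1 = 9 − 7 = 2, and the invariant factors of ∂_1 are all 1, so H_0 = Z^2.
  H_1: rank ker ∂_1 − rank ∂_2 = (11 − 7) − 3 = 1, and the invariant factors of ∂_2 are all 1, so H_1 = Z.
  H_2: rank ker ∂_2 − rank ∂_3 = (4 − 3) − 1 = 0, and the invariant factors of ∂_3 are all 1, so H_2 = 0.
  H_3: rank ker ∂_3 − rank ∂_4 = (1 − 1) − 0 = 0, and there is no ∂_4, so H_3 = 0.

(K is a triangulation of the disjoint union of the circle S^1 and the 3-simplex.)

H_0 ≅ Z^2,  H_1 ≅ Z,  H_2 = 0,  H_3 = 0.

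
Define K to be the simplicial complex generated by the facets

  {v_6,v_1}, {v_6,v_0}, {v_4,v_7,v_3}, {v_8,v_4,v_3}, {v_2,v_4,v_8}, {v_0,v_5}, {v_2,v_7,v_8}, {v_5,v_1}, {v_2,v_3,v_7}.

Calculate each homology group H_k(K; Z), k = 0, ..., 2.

Order the vertices as v_0 < v_1 < v_2 < v_3 < v_4 < v_5 < v_6 < v_7 < v_8. Listing each simplex with vertices in this order, K has dimension 2 with simplices:

  0-simplices (9): [v_0], [v_1], [v_2], [v_3], [v_4], [v_5], [v_6], [v_7], [v_8]
  1-simplices (14): [v_0,v_5], [v_0,v_6], [v_1,v_5], [v_1,v_6], [v_2,v_3], [v_2,v_4], [v_2,v_7], [v_2,v_8], [v_3,v_4], [v_3,v_7], [v_3,v_8], [v_4,v_7], [v_4,v_8], [v_7,v_8]
  2-simplices (5): [v_2,v_3,v_7], [v_2,v_4,v_8], [v_2,v_7,v_8], [v_3,v_4,v_7], [v_3,v_4,v_8]

giving chain groups C_0 ≅ Z^9, C_1 ≅ Z^14, C_2 ≅ Z^5.

The boundary map ∂_1: C_1 → C_0 is given by ∂[p,q] = [q] − [p]. For instance
  ∂[v_3,v_7] = [v_7] − [v_3].
This gives a 9×14 integer matrix of rank 7; reducing to Smith normal form yields diagonal entries (1,1,1,1,1,1,1).

∂_2: C_2 → C_1 sends each 2-simplex [p,q,r] to [q,r] − [p,r] + [p,q]. For instance
  ∂[v_3,v_4,v_8] = [v_4,v_8] − [v_3,v_8] + [v_3,v_4],
  ∂[v_2,v_3,v_7] = [v_3,v_7] − [v_2,v_7] + [v_2,v_3].
As a 14×5 matrix over Z this has rank 5, with invariant factors (1,1,1,1,1).

Now H_k = ker ∂_k / im ∂_{k+1}, so:

  H_0: rank C_0 − rank ∂_1 = 9 − 7 = 2, and the invariant factors of ∂_1 are all 1, so H_0 = Z^2.
  H_1: rank ker ∂_1 − rank ∂_2 = (14 − 7) − 5 = 2, and the invariant factors of ∂_2 are all 1, so H_1 = Z^2.
  H_2: rank ker ∂_2 − rank ∂_3 = (5 − 5) − 0 = 0, and there is no ∂_3, so H_2 = 0.

(K is a triangulation of the disjoint union of the circle S^1 and the Möbius band.)

H_0 ≅ Z^2,  H_1 ≅ Z^2,  H_2 = 0.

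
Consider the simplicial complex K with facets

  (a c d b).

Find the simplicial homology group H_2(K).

H_2 = 0.

K has 4 vertices, 6 edges, 4 triangles, 1 3-simplex.
rank ∂_2 = 3, rank ∂_3 = 1 ⇒ b_2 = 4 − 3 − 1 = 0; all invariant factors of ∂_3 are 1 so no torsion. So H_2 ≅ 0.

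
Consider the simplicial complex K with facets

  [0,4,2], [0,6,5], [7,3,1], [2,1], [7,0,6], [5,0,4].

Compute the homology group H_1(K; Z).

H_1 ≅ Z.

We work with the vertex ordering 0 < 1 < 2 < 3 < 4 < 5 < 6 < 7. The simplices of K, each written with vertices in increasing order, are:

  0-simplices (8): [0], [1], [2], [3], [4], [5], [6], [7]
  1-simplices (13): [0,2], [0,4], [0,5], [0,6], [0,7], [1,2], [1,3], [1,7], [2,4], [3,7], [4,5], [5,6], [6,7]
  2-simplices (5): [0,2,4], [0,4,5], [0,5,6], [0,6,7], [1,3,7]

Hence C_0 ≅ Z^8, C_1 ≅ Z^13, C_2 ≅ Z^5.

Boundary ∂_1: C_1 → C_0 maps an edge to its endpoints' difference, ∂[p,q] = q − p. For instance
  ∂[0,7] = [7] − [0].
The 8×13 boundary matrix has rank 7 and Smith normal form diag(1,1,1,1,1,1,1).

Boundary ∂_2: C_2 → C_1 sends each 2-simplex [p,q,r] to [q,r] − [p,r] + [p,q]. For instance
  ∂[0,6,7] = [6,7] − [0,7] + [0,6],
  ∂[1,3,7] = [3,7] − [1,7] + [1,3].
As a 13×5 matrix over Z this has rank 5, with invariant factors (1,1,1,1,1).

From H_k ≅ ker(∂_k) / im(∂_{k+1}) we obtain:

  H_1: rank ker ∂_1 − rank ∂_2 = (13 − 7) − 5 = 1, and the invariant factors of ∂_2 are all 1, so H_1 = Z.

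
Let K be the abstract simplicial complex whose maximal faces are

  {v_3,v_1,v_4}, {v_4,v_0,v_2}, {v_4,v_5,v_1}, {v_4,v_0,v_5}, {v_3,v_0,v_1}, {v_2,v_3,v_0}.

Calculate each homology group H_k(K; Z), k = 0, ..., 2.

H_0 = Z,  H_1 = Z,  H_2 = 0.

Take the total order v_0 < v_1 < v_2 < v_3 < v_4 < v_5 on the vertex set. Then K (dimension 2) consists of the simplices:

  0-simplices (6): [v_0], [v_1], [v_2], [v_3], [v_4], [v_5]
  1-simplices (12): [v_0,v_1], [v_0,v_2], [v_0,v_3], [v_0,v_4], [v_0,v_5], [v_1,v_3], [v_1,v_4], [v_1,v_5], [v_2,v_3], [v_2,v_4], [v_3,v_4], [v_4,v_5]
  2-simplices (6): [v_0,v_1,v_3], [v_0,v_2,v_3], [v_0,v_2,v_4], [v_0,v_4,v_5], [v_1,v_3,v_4], [v_1,v_4,v_5]

Hence C_0 ≅ Z^6, C_1 ≅ Z^12, C_2 ≅ Z^6.

∂_1: C_1 → C_0 sends each edge [p,q] (with p < q) to q − p. For instance
  ∂[v_0,v_2] = [v_2] − [v_0].
This gives a 6×12 integer matrix of rank 5; reducing to Smith normal form yields diagonal entries (1,1,1,1,1).

Boundary ∂_2: C_2 → C_1 maps a triangle to the signed sum of its edges. For instance
  ∂[v_0,v_4,v_5] = [v_4,v_5] − [v_0,v_5] + [v_0,v_4],
  ∂[v_1,v_4,v_5] = [v_4,v_5] − [v_1,v_5] + [v_1,v_4].
The resulting 12×6 matrix has rank 6, and its Smith normal form has invariant factors (1,1,1,1,1,1).

Reading off H_k = ker ∂_k / im ∂_{k+1}:

  H_0: rank C_0 − rank ∂_1 = 6 − 5 = 1, and the invariant factors of ∂_1 are all 1, so H_0 ≅ Z.
  H_1: rank ker ∂_1 − rank ∂_2 = (12 − 5) − 6 = 1, and the invariant factors of ∂_2 are all 1, so H_1 ≅ Z.
  H_2: rank ker ∂_2 − rank ∂_3 = (6 − 6) − 0 = 0, and there is no ∂_3, so H_2 ≅ 0.

As a check, the Euler characteristic is 6 − 12 + 6 = 0, which agrees with 1 − 1 + 0 = 0.
(K is a triangulation of the cylinder S^1 x I.)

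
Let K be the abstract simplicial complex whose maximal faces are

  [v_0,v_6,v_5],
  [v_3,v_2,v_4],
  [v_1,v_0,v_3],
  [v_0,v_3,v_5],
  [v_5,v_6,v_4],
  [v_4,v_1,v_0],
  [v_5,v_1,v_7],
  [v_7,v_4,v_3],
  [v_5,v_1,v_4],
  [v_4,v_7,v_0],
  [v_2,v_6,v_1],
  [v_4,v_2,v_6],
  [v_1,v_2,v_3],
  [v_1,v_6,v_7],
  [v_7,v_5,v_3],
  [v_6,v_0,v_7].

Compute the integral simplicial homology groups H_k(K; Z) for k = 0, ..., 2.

H_0 ≅ Z,  H_1 ≅ Z^2,  H_2 ≅ Z.

Take the total order v_0 < v_1 < v_2 < v_3 < v_4 < v_5 < v_6 < v_7 on the vertex set. Then K (dimension 2) consists of the simplices:

  0-simplices (8): [v_0], [v_1], [v_2], [v_3], [v_4], [v_5], [v_6], [v_7]
  1-simplices (24): (24 of them)
  2-simplices (16): (16 of them)

giving chain groups C_0 ≅ Z^8, C_1 ≅ Z^24, C_2 ≅ Z^16.

Boundary ∂_1: C_1 → C_0 sends each edge [p,q] (with p < q) to q − p.
The 8×24 boundary matrix has rank 7 and Smith normal form diag(1,1,1,1,1,1,1).

∂_2: C_2 → C_1 maps a triangle to the signed sum of its edges. For instance
  ∂[v_1,v_4,v_5] = [v_4,v_5] − [v_1,v_5] + [v_1,v_4],
  ∂[v_2,v_4,v_6] = [v_4,v_6] − [v_2,v_6] + [v_2,v_4].
As a 24×16 matrix over Z this has rank 15, with invariant factors (1,1,1,1,1,1,1,1,1,1,1,1,1,1,1).

Computing H_k = (kernel of ∂_k) / (image of ∂_{k+1}):

  H_0: rank C_0 − rank ∂_1 = 8 − 7 = 1, and the invariant factors of ∂_1 are all 1, so H_0 = Z.
  H_1: rank ker ∂_1 − rank ∂_2 = (24 − 7) − 15 = 2, and the invariant factors of ∂_2 are all 1, so H_1 = Z^2.
  H_2: rank ker ∂_2 − rank ∂_3 = (16 − 15) − 0 = 1, and there is no ∂_3, so H_2 = Z.

(K is a triangulation of the torus T^2.)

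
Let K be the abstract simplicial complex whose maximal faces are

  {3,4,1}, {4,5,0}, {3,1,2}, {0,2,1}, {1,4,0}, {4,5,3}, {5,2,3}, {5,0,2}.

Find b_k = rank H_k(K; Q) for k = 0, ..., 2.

Fix the vertex order 0 < 1 < 2 < 3 < 4 < 5 and write every simplex with vertices in increasing order. Then dim K = 2 and the simplices of K are:

  0-simplices (6): [0], [1], [2], [3], [4], [5]
  1-simplices (12): [0,1], [0,2], [0,4], [0,5], [1,2], [1,3], [1,4], [2,3], [2,5], [3,4], [3,5], [4,5]
  2-simplices (8): [0,1,2], [0,1,4], [0,2,5], [0,4,5], [1,2,3], [1,3,4], [2,3,5], [3,4,5]

giving chain groups C_0 ≅ Z^6, C_1 ≅ Z^12, C_2 ≅ Z^8.

The boundary map ∂_1: C_1 → C_0 is given by ∂[p,q] = [q] − [p]. For instance
  ∂[0,2] = [2] − [0].
As a 6×12 matrix over Z this has rank 5, with invariant factors (1,1,1,1,1).

∂_2: C_2 → C_1 sends each 2-simplex [p,q,r] to [q,r] − [p,r] + [p,q]. For instance
  ∂[3,4,5] = [4,5] − [3,5] + [3,4],
  ∂[0,2,5] = [2,5] − [0,5] + [0,2].
The resulting 12×8 matrix has rank 7, and its Smith normal form has invariant factors (1,1,1,1,1,1,1).

Reading off H_k = ker ∂_k / im ∂_{k+1}:

  H_0: rank C_0 − rank ∂_1 = 6 − 5 = 1, and the invariant factors of ∂_1 are all 1, so H_0 = Z.
  H_1: rank ker ∂_1 − rank ∂_2 = (12 − 5) − 7 = 0, and the invariant factors of ∂_2 are all 1, so H_1 = 0.
  H_2: rank ker ∂_2 − rank ∂_3 = (8 − 7) − 0 = 1, and there is no ∂_3, so H_2 = Z.

Hence the Betti numbers are b_0 = 1, b_1 = 0, b_2 = 1.

b_0 = 1, b_1 = 0, b_2 = 1.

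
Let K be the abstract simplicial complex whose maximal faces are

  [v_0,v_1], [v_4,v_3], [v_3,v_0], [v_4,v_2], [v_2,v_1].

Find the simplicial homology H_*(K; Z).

K has 5 vertices, 5 edges.
rank ∂_0 = 0, rank ∂_1 = 4 ⇒ b_0 = 5 − 0 − 4 = 1; all invariant factors of ∂_1 are 1 so no torsion. So H_0 ≅ Z.
rank ∂_1 = 4, rank ∂_2 = 0 ⇒ b_1 = 5 − 4 − 0 = 1. So H_1 ≅ Z.

H_0 = Z,  H_1 = Z.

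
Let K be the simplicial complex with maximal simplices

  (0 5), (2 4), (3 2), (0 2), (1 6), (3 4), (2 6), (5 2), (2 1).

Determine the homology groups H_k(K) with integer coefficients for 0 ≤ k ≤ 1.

K has 7 vertices, 9 edges.
rank ∂_0 = 0, rank ∂_1 = 6 ⇒ b_0 = 7 − 0 − 6 = 1; all invariant factors of ∂_1 are 1 so no torsion. So H_0 ≅ Z.
rank ∂_1 = 6, rank ∂_2 = 0 ⇒ b_1 = 9 − 6 − 0 = 3. So H_1 ≅ Z^3.

H_0 ≅ Z,  H_1 ≅ Z^3.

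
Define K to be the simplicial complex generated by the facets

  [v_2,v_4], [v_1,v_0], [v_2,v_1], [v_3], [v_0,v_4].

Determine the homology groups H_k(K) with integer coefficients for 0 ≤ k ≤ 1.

Fix the vertex order v_0 < v_1 < v_2 < v_3 < v_4 and write every simplex with vertices in increasing order. Then dim K = 1 and the simplices of K are:

  0-simplices (5): [v_0], [v_1], [v_2], [v_3], [v_4]
  1-simplices (4): [v_0,v_1], [v_0,v_4], [v_1,v_2], [v_2,v_4]

so the chain groups are C_0 ≅ Z^5, C_1 ≅ Z^4.

∂_1: C_1 → C_0 maps an edge to its endpoints' difference, ∂[p,q] = q − p. For instance
  ∂[v_0,v_4] = [v_4] − [v_0].
As a 5×4 matrix over Z this has rank 3, with invariant factors (1,1,1).

Now H_k = ker ∂_k / im ∂_{k+1}, so:

  H_0: rank C_0 − rank ∂_1 = 5 − 3 = 2, and the invariant factors of ∂_1 are all 1, so H_0 ≅ Z^2.
  H_1: rank ker ∂_1 − rank ∂_2 = (4 − 3) − 0 = 1, and there is no ∂_2, so H_1 ≅ Z.

H_0 = Z^2,  H_1 = Z.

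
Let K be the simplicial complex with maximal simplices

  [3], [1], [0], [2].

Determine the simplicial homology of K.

H_0 = Z^4.

K has 4 vertices.
rank ∂_0 = 0, rank ∂_1 = 0 ⇒ b_0 = 4 − 0 − 0 = 4. So H_0 = Z^4.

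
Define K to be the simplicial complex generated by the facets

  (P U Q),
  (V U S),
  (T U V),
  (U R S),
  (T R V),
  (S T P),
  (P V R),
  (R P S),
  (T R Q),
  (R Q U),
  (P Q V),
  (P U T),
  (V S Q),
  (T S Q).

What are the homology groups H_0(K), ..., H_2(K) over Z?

H_0 ≅ Z,  H_1 ≅ Z^2,  H_2 ≅ Z.

Fix the vertex order P < Q < R < S < T < U < V and write every simplex with vertices in increasing order. Then dim K = 2 and the simplices of K are:

  0-simplices (7): P, Q, R, S, T, U, V
  1-simplices (21): PQ, PR, PS, PT, PU, PV, QR, QS, QT, QU, QV, RS, RT, RU, RV, ST, SU, SV, TU, TV, UV
  2-simplices (14): PQU, PQV, PRS, PRV, PST, PTU, QRT, QRU, QST, QSV, RSU, RTV, SUV, TUV

so the chain groups are C_0 ≅ Z^7, C_1 ≅ Z^21, C_2 ≅ Z^14.

∂_1: C_1 → C_0 maps an edge to its endpoints' difference, ∂[p,q] = q − p. For instance
  ∂TU = U − T.
This gives a 7×21 integer matrix of rank 6; reducing to Smith normal form yields diagonal entries (1,1,1,1,1,1).

∂_2: C_2 → C_1 sends each 2-simplex [p,q,r] to [q,r] − [p,r] + [p,q]. For instance
  ∂QST = ST − QT + QS,
  ∂RSU = SU − RU + RS.
This gives a 21×14 integer matrix of rank 13; reducing to Smith normal form yields diagonal entries (1,1,1,1,1,1,1,1,1,1,1,1,1).

Computing H_k = (kernel of ∂_k) / (image of ∂_{k+1}):

  H_0: rank C_0 − rank ∂_1 = 7 − 6 = 1, and the invariant factors of ∂_1 are all 1, so H_0 ≅ Z.
  H_1: rank ker ∂_1 − rank ∂_2 = (21 − 6) − 13 = 2, and the invariant factors of ∂_2 are all 1, so H_1 ≅ Z^2.
  H_2: rank ker ∂_2 − rank ∂_3 = (14 − 13) − 0 = 1, and there is no ∂_3, so H_2 ≅ Z.

As a check, the Euler characteristic is 7 − 21 + 14 = 0, which agrees with 1 − 2 + 1 = 0.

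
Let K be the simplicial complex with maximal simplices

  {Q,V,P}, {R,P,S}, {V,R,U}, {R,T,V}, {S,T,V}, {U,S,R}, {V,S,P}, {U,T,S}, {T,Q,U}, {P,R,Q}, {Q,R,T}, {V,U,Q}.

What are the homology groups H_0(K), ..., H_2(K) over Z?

Take the total order P < Q < R < S < T < U < V on the vertex set. Then K (dimension 2) consists of the simplices:

  0-simplices (7): P, Q, R, S, T, U, V
  1-simplices (18): PQ, PR, PS, PV, QR, QT, QU, QV, RS, RT, RU, RV, ST, SU, SV, TU, TV, UV
  2-simplices (12): PQR, PQV, PRS, PSV, QRT, QTU, QUV, RSU, RTV, RUV, STU, STV

giving chain groups C_0 ≅ Z^7, C_1 ≅ Z^18, C_2 ≅ Z^12.

Boundary ∂_1: C_1 → C_0 is given by ∂[p,q] = [q] − [p]. For instance
  ∂PS = S − P.
The resulting 7×18 matrix has rank 6, and its Smith normal form has invariant factors (1,1,1,1,1,1).

∂_2: C_2 → C_1 sends each 2-simplex [p,q,r] to [q,r] − [p,r] + [p,q]. For instance
  ∂QTU = TU − QU + QT,
  ∂PSV = SV − PV + PS.
The 18×12 boundary matrix has rank 12 and Smith normal form diag(1,1,1,1,1,1,1,1,1,1,1,2).

Computing H_k = (kernel of ∂_k) / (image of ∂_{k+1}):

  H_0: rank C_0 − rank ∂_1 = 7 − 6 = 1, and the invariant factors of ∂_1 are all 1, so H_0 ≅ Z.
  H_1: rank ker ∂_1 − rank ∂_2 = (18 − 6) − 12 = 0, and ∂_2 has invariant factor 2 > 1, so H_1 ≅ Z/2.
  H_2: rank ker ∂_2 − rank ∂_3 = (12 − 12) − 0 = 0, and there is no ∂_3, so H_2 ≅ 0.

H_0 = Z,  H_1 = Z/2,  H_2 = 0.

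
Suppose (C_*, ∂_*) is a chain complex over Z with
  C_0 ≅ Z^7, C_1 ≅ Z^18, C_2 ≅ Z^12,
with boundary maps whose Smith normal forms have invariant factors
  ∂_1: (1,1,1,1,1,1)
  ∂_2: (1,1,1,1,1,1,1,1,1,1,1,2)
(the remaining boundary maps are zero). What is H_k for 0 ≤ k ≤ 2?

H_0 ≅ Z,  H_1 ≅ Z/2Z,  H_2 = 0.

H_0: b_0 = 7 − 0 − 6 = 1; torsion from ∂_1 factors > 1: none. So H_0 ≅ Z.
H_1: b_1 = 18 − 6 − 12 = 0; torsion from ∂_2 factors > 1: [2]. So H_1 ≅ Z/2Z.
H_2: b_2 = 12 − 12 − 0 = 0; torsion from ∂_3 factors > 1: none. So H_2 ≅ 0.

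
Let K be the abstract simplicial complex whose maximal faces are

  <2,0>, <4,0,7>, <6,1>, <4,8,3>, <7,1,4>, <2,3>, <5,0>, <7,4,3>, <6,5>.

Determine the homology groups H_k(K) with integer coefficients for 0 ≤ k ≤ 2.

H_0 = Z,  H_1 = Z^2,  H_2 = 0.

Take the total order 0 < 1 < 2 < 3 < 4 < 5 < 6 < 7 < 8 on the vertex set. Then K (dimension 2) consists of the simplices:

  0-simplices (9): [0], [1], [2], [3], [4], [5], [6], [7], [8]
  1-simplices (14): [0,2], [0,4], [0,5], [0,7], [1,4], [1,6], [1,7], [2,3], [3,4], [3,7], [3,8], [4,7], [4,8], [5,6]
  2-simplices (4): [0,4,7], [1,4,7], [3,4,7], [3,4,8]

Hence C_0 ≅ Z^9, C_1 ≅ Z^14, C_2 ≅ Z^4.

The boundary map ∂_1: C_1 → C_0 is given by ∂[p,q] = [q] − [p]. For instance
  ∂[3,7] = [7] − [3].
The resulting 9×14 matrix has rank 8, and its Smith normal form has invariant factors (1,1,1,1,1,1,1,1).

Boundary ∂_2: C_2 → C_1 acts by ∂[p,q,r] = [q,r] − [p,r] + [p,q]. For instance
  ∂[0,4,7] = [4,7] − [0,7] + [0,4],
  ∂[3,4,7] = [4,7] − [3,7] + [3,4].
This gives a 14×4 integer matrix of rank 4; reducing to Smith normal form yields diagonal entries (1,1,1,1).

From H_k ≅ ker(∂_k) / im(∂_{k+1}) we obtain:

  H_0: rank C_0 − rank ∂_1 = 9 − 8 = 1, and the invariant factors of ∂_1 are all 1, so H_0 = Z.
  H_1: rank ker ∂_1 − rank ∂_2 = (14 − 8) − 4 = 2, and the invariant factors of ∂_2 are all 1, so H_1 = Z^2.
  H_2: rank ker ∂_2 − rank ∂_3 = (4 − 4) − 0 = 0, and there is no ∂_3, so H_2 = 0.

As a check, the Euler characteristic is 9 − 14 + 4 = -1, which agrees with 1 − 2 + 0 = -1.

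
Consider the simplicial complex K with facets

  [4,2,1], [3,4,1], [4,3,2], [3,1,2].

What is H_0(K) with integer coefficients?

H_0 = Z.

K has 4 vertices, 6 edges, 4 triangles.
rank ∂_0 = 0, rank ∂_1 = 3 ⇒ b_0 = 4 − 0 − 3 = 1; all invariant factors of ∂_1 are 1 so no torsion. So H_0 = Z.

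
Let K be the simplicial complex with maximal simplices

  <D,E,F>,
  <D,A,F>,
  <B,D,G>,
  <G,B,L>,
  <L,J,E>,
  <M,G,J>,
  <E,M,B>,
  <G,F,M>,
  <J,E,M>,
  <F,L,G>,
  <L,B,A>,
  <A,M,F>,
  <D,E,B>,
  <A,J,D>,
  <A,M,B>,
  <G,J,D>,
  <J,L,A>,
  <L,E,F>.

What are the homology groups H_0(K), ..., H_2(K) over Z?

H_0 ≅ Z,  H_1 ≅ Z^2,  H_2 ≅ Z.

Order the vertices as A < B < D < E < F < G < J < L < M. Listing each simplex with vertices in this order, K has dimension 2 with simplices:

  0-simplices (9): A, B, D, E, F, G, J, L, M
  1-simplices (27): AB, AD, AF, AJ, AL, AM, BD, BE, BG, BL, BM, DE, DF, DG, DJ, EF, EJ, EL, EM, FG, FL, FM, GJ, GL, GM, JL, JM
  2-simplices (18): ABL, ABM, ADF, ADJ, AFM, AJL, BDE, BDG, BEM, BGL, DEF, DGJ, EFL, EJL, EJM, FGL, FGM, GJM

so the chain groups are C_0 ≅ Z^9, C_1 ≅ Z^27, C_2 ≅ Z^18.

The boundary map ∂_1: C_1 → C_0 sends each edge [p,q] (with p < q) to q − p. For instance
  ∂AM = M − A.
The 9×27 boundary matrix has rank 8 and Smith normal form diag(1,1,1,1,1,1,1,1).

∂_2: C_2 → C_1 sends each 2-simplex [p,q,r] to [q,r] − [p,r] + [p,q]. For instance
  ∂DEF = EF − DF + DE,
  ∂GJM = JM − GM + GJ.
As a 27×18 matrix over Z this has rank 17, with invariant factors (1,1,1,1,1,1,1,1,1,1,1,1,1,1,1,1,1).

Computing H_k = (kernel of ∂_k) / (image of ∂_{k+1}):

  H_0: rank C_0 − rank ∂_1 = 9 − 8 = 1, and the invariant factors of ∂_1 are all 1, so H_0 = Z.
  H_1: rank ker ∂_1 − rank ∂_2 = (27 − 8) − 17 = 2, and the invariant factors of ∂_2 are all 1, so H_1 = Z^2.
  H_2: rank ker ∂_2 − rank ∂_3 = (18 − 17) − 0 = 1, and there is no ∂_3, so H_2 = Z.

As a check, the Euler characteristic is 9 − 27 + 18 = 0, which agrees with 1 − 2 + 1 = 0.
(K is a triangulation of the torus T^2.)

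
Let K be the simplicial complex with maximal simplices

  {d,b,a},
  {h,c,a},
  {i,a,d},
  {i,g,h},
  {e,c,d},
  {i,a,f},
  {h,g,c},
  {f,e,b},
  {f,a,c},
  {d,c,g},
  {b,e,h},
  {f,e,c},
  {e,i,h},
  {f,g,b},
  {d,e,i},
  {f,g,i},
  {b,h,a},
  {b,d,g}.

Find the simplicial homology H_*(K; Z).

We work with the vertex ordering a < b < c < d < e < f < g < h < i. The simplices of K, each written with vertices in increasing order, are:

  0-simplices (9): a, b, c, d, e, f, g, h, i
  1-simplices (27): ab, ac, ad, af, ah, ai, bd, be, bf, bg, bh, cd, ce, cf, cg, ch, de, dg, di, ef, eh, ei, fg, fi, gh, gi, hi
  2-simplices (18): abd, abh, acf, ach, adi, afi, bdg, bef, beh, bfg, cde, cdg, cef, cgh, dei, ehi, fgi, ghi

giving chain groups C_0 ≅ Z^9, C_1 ≅ Z^27, C_2 ≅ Z^18.

∂_1: C_1 → C_0 sends each edge [p,q] (with p < q) to q − p. For instance
  ∂ai = i − a.
The 9×27 boundary matrix has rank 8 and Smith normal form diag(1,1,1,1,1,1,1,1).

∂_2: C_2 → C_1 maps a triangle to the signed sum of its edges. For instance
  ∂dei = ei − di + de,
  ∂bdg = dg − bg + bd.
The 27×18 boundary matrix has rank 17 and Smith normal form diag(1,1,1,1,1,1,1,1,1,1,1,1,1,1,1,1,1).

Computing H_k = (kernel of ∂_k) / (image of ∂_{k+1}):

  H_0: rank C_0 − rank ∂_1 = 9 − 8 = 1, and the invariant factors of ∂_1 are all 1, so H_0 ≅ Z.
  H_1: rank ker ∂_1 − rank ∂_2 = (27 − 8) − 17 = 2, and the invariant factors of ∂_2 are all 1, so H_1 ≅ Z^2.
  H_2: rank ker ∂_2 − rank ∂_3 = (18 − 17) − 0 = 1, and there is no ∂_3, so H_2 ≅ Z.

H_0 ≅ Z,  H_1 ≅ Z^2,  H_2 ≅ Z.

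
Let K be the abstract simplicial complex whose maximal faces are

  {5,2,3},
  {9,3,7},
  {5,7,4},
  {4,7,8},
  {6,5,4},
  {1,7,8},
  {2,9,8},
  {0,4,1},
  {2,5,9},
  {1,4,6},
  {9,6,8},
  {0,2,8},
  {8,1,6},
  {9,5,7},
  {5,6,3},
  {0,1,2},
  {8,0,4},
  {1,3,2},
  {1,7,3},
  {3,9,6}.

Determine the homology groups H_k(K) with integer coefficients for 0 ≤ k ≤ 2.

H_0 ≅ Z,  H_1 ≅ Z × Z/2,  H_2 = 0.

Take the total order 0 < 1 < 2 < 3 < 4 < 5 < 6 < 7 < 8 < 9 on the vertex set. Then K (dimension 2) consists of the simplices:

  0-simplices (10): [0], [1], [2], [3], [4], [5], [6], [7], [8], [9]
  1-simplices (30): (30 of them)
  2-simplices (20): (20 of them)

so the chain groups are C_0 ≅ Z^10, C_1 ≅ Z^30, C_2 ≅ Z^20.

∂_1: C_1 → C_0 sends each edge [p,q] (with p < q) to q − p.
The 10×30 boundary matrix has rank 9 and Smith normal form diag(1,1,1,1,1,1,1,1,1).

Boundary ∂_2: C_2 → C_1 maps a triangle to the signed sum of its edges. For instance
  ∂[1,2,3] = [2,3] − [1,3] + [1,2],
  ∂[4,5,6] = [5,6] − [4,6] + [4,5].
As a 30×20 matrix over Z this has rank 20, with invariant factors (1,1,1,1,1,1,1,1,1,1,1,1,1,1,1,1,1,1,1,2).

Computing H_k = (kernel of ∂_k) / (image of ∂_{k+1}):

  H_0: rank C_0 − rank ∂_1 = 10 − 9 = 1, and the invariant factors of ∂_1 are all 1, so H_0 ≅ Z.
  H_1: rank ker ∂_1 − rank ∂_2 = (30 − 9) − 20 = 1, and ∂_2 has invariant factor 2 > 1, so H_1 ≅ Z × Z/2.
  H_2: rank ker ∂_2 − rank ∂_3 = (20 − 20) − 0 = 0, and there is no ∂_3, so H_2 ≅ 0.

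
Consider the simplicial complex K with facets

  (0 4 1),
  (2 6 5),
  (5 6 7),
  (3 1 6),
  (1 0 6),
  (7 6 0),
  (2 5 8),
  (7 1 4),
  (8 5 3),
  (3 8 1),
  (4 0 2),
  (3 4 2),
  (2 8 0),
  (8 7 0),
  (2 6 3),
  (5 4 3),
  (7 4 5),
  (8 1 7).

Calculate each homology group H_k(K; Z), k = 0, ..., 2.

Fix the vertex order 0 < 1 < 2 < 3 < 4 < 5 < 6 < 7 < 8 and write every simplex with vertices in increasing order. Then dim K = 2 and the simplices of K are:

  0-simplices (9): [0], [1], [2], [3], [4], [5], [6], [7], [8]
  1-simplices (27): (27 of them)
  2-simplices (18): [0,1,4], [0,1,6], [0,2,4], [0,2,8], [0,6,7], [0,7,8], [1,3,6], [1,3,8], [1,4,7], [1,7,8], [2,3,4], [2,3,6], [2,5,6], [2,5,8], [3,4,5], [3,5,8], [4,5,7], [5,6,7]

so the chain groups are C_0 ≅ Z^9, C_1 ≅ Z^27, C_2 ≅ Z^18.

Boundary ∂_1: C_1 → C_0 is given by ∂[p,q] = [q] − [p]. For instance
  ∂[2,3] = [3] − [2].
The resulting 9×27 matrix has rank 8, and its Smith normal form has invariant factors (1,1,1,1,1,1,1,1).

∂_2: C_2 → C_1 maps a triangle to the signed sum of its edges. For instance
  ∂[2,5,6] = [5,6] − [2,6] + [2,5],
  ∂[3,4,5] = [4,5] − [3,5] + [3,4].
This gives a 27×18 integer matrix of rank 18; reducing to Smith normal form yields diagonal entries (1,1,1,1,1,1,1,1,1,1,1,1,1,1,1,1,1,2).

From H_k ≅ ker(∂_k) / im(∂_{k+1}) we obtain:

  H_0: rank C_0 − rank ∂_1 = 9 − 8 = 1, and the invariant factors of ∂_1 are all 1, so H_0 ≅ Z.
  H_1: rank ker ∂_1 − rank ∂_2 = (27 − 8) − 18 = 1, and ∂_2 has invariant factor 2 > 1, so H_1 ≅ Z ⊕ Z/2.
  H_2: rank ker ∂_2 − rank ∂_3 = (18 − 18) − 0 = 0, and there is no ∂_3, so H_2 ≅ 0.

As a check, the Euler characteristic is 9 − 27 + 18 = 0, which agrees with 1 − 1 + 0 = 0.

H_0 ≅ Z,  H_1 ≅ Z ⊕ Z/2,  H_2 = 0.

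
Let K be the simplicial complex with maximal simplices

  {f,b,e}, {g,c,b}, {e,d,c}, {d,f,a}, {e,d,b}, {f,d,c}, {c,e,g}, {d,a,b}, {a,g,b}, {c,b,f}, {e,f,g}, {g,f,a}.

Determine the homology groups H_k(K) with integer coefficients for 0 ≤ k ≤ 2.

K has 7 vertices, 18 edges, 12 triangles.
rank ∂_0 = 0, rank ∂_1 = 6 ⇒ b_0 = 7 − 0 − 6 = 1; all invariant factors of ∂_1 are 1 so no torsion. So H_0 ≅ Z.
rank ∂_1 = 6, rank ∂_2 = 12 ⇒ b_1 = 18 − 6 − 12 = 0; ∂_2 has invariant factor(s) [2] giving torsion. So H_1 ≅ Z/2.
rank ∂_2 = 12, rank ∂_3 = 0 ⇒ b_2 = 12 − 12 − 0 = 0. So H_2 ≅ 0.

H_0 ≅ Z,  H_1 ≅ Z/2,  H_2 = 0.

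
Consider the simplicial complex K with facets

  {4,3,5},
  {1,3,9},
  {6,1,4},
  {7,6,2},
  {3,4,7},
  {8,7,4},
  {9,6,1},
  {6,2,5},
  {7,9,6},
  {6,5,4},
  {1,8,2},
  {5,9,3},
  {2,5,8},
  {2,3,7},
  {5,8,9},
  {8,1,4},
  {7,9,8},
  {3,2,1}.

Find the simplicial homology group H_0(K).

H_0 ≅ Z.

K has 9 vertices, 27 edges, 18 triangles.
rank ∂_0 = 0, rank ∂_1 = 8 ⇒ b_0 = 9 − 0 − 8 = 1; all invariant factors of ∂_1 are 1 so no torsion. So H_0 ≅ Z.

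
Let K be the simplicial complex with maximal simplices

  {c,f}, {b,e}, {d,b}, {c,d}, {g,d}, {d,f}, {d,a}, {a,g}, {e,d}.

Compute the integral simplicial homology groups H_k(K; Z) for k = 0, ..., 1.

We work with the vertex ordering a < b < c < d < e < f < g. The simplices of K, each written with vertices in increasing order, are:

  0-simplices (7): a, b, c, d, e, f, g
  1-simplices (9): ad, ag, bd, be, cd, cf, de, df, dg

giving chain groups C_0 ≅ Z^7, C_1 ≅ Z^9.

The boundary map ∂_1: C_1 → C_0 is given by ∂[p,q] = [q] − [p]. For instance
  ∂de = e − d.
As a 7×9 matrix over Z this has rank 6, with invariant factors (1,1,1,1,1,1).

Reading off H_k = ker ∂_k / im ∂_{k+1}:

  H_0: rank C_0 − rank ∂_1 = 7 − 6 = 1, and the invariant factors of ∂_1 are all 1, so H_0 ≅ Z.
  H_1: rank ker ∂_1 − rank ∂_2 = (9 − 6) − 0 = 3, and there is no ∂_2, so H_1 ≅ Z^3.

H_0 ≅ Z,  H_1 ≅ Z^3.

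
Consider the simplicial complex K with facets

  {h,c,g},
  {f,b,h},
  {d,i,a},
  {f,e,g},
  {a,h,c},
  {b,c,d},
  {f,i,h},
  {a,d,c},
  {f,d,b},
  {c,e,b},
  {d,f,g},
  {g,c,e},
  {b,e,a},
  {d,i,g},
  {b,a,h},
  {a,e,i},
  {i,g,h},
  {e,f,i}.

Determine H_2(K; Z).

H_2 ≅ 0.

Fix the vertex order a < b < c < d < e < f < g < h < i and write every simplex with vertices in increasing order. Then dim K = 2 and the simplices of K are:

  0-simplices (9): a, b, c, d, e, f, g, h, i
  1-simplices (27): ab, ac, ad, ae, ah, ai, bc, bd, be, bf, bh, cd, ce, cg, ch, df, dg, di, ef, eg, ei, fg, fh, fi, gh, gi, hi
  2-simplices (18): abe, abh, acd, ach, adi, aei, bcd, bce, bdf, bfh, ceg, cgh, dfg, dgi, efg, efi, fhi, ghi

Hence C_0 ≅ Z^9, C_1 ≅ Z^27, C_2 ≅ Z^18.

The boundary map ∂_1: C_1 → C_0 is given by ∂[p,q] = [q] − [p].
The resulting 9×27 matrix has rank 8, and its Smith normal form has invariant factors (1,1,1,1,1,1,1,1).

Boundary ∂_2: C_2 → C_1 sends each 2-simplex [p,q,r] to [q,r] − [p,r] + [p,q]. For instance
  ∂bdf = df − bf + bd,
  ∂abe = be − ae + ab.
As a 27×18 matrix over Z this has rank 18, with invariant factors (1,1,1,1,1,1,1,1,1,1,1,1,1,1,1,1,1,2).

From H_k ≅ ker(∂_k) / im(∂_{k+1}) we obtain:

  H_2: rank ker ∂_2 − rank ∂_3 = (18 − 18) − 0 = 0, and there is no ∂_3, so H_2 ≅ 0.

(K is a triangulation of the Klein bottle.)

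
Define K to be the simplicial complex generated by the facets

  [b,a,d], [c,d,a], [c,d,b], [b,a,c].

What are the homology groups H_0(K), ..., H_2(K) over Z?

Take the total order a < b < c < d on the vertex set. Then K (dimension 2) consists of the simplices:

  0-simplices (4): a, b, c, d
  1-simplices (6): ab, ac, ad, bc, bd, cd
  2-simplices (4): abc, abd, acd, bcd

giving chain groups C_0 ≅ Z^4, C_1 ≅ Z^6, C_2 ≅ Z^4.

The boundary map ∂_1: C_1 → C_0 maps an edge to its endpoints' difference, ∂[p,q] = q − p. For instance
  ∂ab = b − a.
The 4×6 boundary matrix has rank 3 and Smith normal form diag(1,1,1).

Boundary ∂_2: C_2 → C_1 maps a triangle to the signed sum of its edges. For instance
  ∂acd = cd − ad + ac,
  ∂bcd = cd − bd + bc.
The 6×4 boundary matrix has rank 3 and Smith normal form diag(1,1,1).

Now H_k = ker ∂_k / im ∂_{k+1}, so:

  H_0: rank C_0 − rank ∂_1 = 4 − 3 = 1, and the invariant factors of ∂_1 are all 1, so H_0 = Z.
  H_1: rank ker ∂_1 − rank ∂_2 = (6 − 3) − 3 = 0, and the invariant factors of ∂_2 are all 1, so H_1 = 0.
  H_2: rank ker ∂_2 − rank ∂_3 = (4 − 3) − 0 = 1, and there is no ∂_3, so H_2 = Z.

H_0 = Z,  H_1 = 0,  H_2 = Z.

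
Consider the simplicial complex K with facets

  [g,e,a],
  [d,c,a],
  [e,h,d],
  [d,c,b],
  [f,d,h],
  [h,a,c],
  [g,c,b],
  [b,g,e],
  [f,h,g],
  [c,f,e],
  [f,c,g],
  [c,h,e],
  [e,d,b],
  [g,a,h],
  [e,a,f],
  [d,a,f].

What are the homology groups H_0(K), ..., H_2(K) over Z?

Take the total order a < b < c < d < e < f < g < h on the vertex set. Then K (dimension 2) consists of the simplices:

  0-simplices (8): a, b, c, d, e, f, g, h
  1-simplices (24): ac, ad, ae, af, ag, ah, bc, bd, be, bg, cd, ce, cf, cg, ch, de, df, dh, ef, eg, eh, fg, fh, gh
  2-simplices (16): acd, ach, adf, aef, aeg, agh, bcd, bcg, bde, beg, cef, ceh, cfg, deh, dfh, fgh

so the chain groups are C_0 ≅ Z^8, C_1 ≅ Z^24, C_2 ≅ Z^16.

The boundary map ∂_1: C_1 → C_0 sends each edge [p,q] (with p < q) to q − p. For instance
  ∂df = f − d.
This gives a 8×24 integer matrix of rank 7; reducing to Smith normal form yields diagonal entries (1,1,1,1,1,1,1).

Boundary ∂_2: C_2 → C_1 sends each 2-simplex [p,q,r] to [q,r] − [p,r] + [p,q]. For instance
  ∂bde = de − be + bd,
  ∂adf = df − af + ad.
As a 24×16 matrix over Z this has rank 15, with invariant factors (1,1,1,1,1,1,1,1,1,1,1,1,1,1,1).

From H_k ≅ ker(∂_k) / im(∂_{k+1}) we obtain:

  H_0: rank C_0 − rank ∂_1 = 8 − 7 = 1, and the invariant factors of ∂_1 are all 1, so H_0 ≅ Z.
  H_1: rank ker ∂_1 − rank ∂_2 = (24 − 7) − 15 = 2, and the invariant factors of ∂_2 are all 1, so H_1 ≅ Z^2.
  H_2: rank ker ∂_2 − rank ∂_3 = (16 − 15) − 0 = 1, and there is no ∂_3, so H_2 ≅ Z.

(K is a triangulation of the torus T^2.)

H_0 = Z,  H_1 = Z^2,  H_2 = Z.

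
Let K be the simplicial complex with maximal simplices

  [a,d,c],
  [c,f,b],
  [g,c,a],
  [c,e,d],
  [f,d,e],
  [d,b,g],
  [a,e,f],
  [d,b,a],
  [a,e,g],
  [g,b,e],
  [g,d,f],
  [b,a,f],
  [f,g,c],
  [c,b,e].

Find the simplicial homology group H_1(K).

K has 7 vertices, 21 edges, 14 triangles.
rank ∂_1 = 6, rank ∂_2 = 13 ⇒ b_1 = 21 − 6 − 13 = 2; all invariant factors of ∂_2 are 1 so no torsion. So H_1 = Z^2.

H_1 ≅ Z^2.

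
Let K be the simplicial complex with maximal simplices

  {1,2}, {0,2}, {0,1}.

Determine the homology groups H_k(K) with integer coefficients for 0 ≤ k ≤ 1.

We work with the vertex ordering 0 < 1 < 2. The simplices of K, each written with vertices in increasing order, are:

  0-simplices (3): [0], [1], [2]
  1-simplices (3): [0,1], [0,2], [1,2]

so the chain groups are C_0 ≅ Z^3, C_1 ≅ Z^3.

The boundary map ∂_1: C_1 → C_0 sends each edge [p,q] (with p < q) to q − p.
As a 3×3 matrix over Z this has rank 2, with invariant factors (1,1).

Computing H_k = (kernel of ∂_k) / (image of ∂_{k+1}):

  H_0: rank C_0 − rank ∂_1 = 3 − 2 = 1, and the invariant factors of ∂_1 are all 1, so H_0 ≅ Z.
  H_1: rank ker ∂_1 − rank ∂_2 = (3 − 2) − 0 = 1, and there is no ∂_2, so H_1 ≅ Z.

H_0 = Z,  H_1 = Z.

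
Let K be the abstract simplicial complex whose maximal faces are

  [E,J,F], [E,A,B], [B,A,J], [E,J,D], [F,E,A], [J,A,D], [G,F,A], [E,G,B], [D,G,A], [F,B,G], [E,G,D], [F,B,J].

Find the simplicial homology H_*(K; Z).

H_0 = Z,  H_1 = Z/2,  H_2 = 0.

Fix the vertex order A < B < D < E < F < G < J and write every simplex with vertices in increasing order. Then dim K = 2 and the simplices of K are:

  0-simplices (7): A, B, D, E, F, G, J
  1-simplices (18): AB, AD, AE, AF, AG, AJ, BE, BF, BG, BJ, DE, DG, DJ, EF, EG, EJ, FG, FJ
  2-simplices (12): ABE, ABJ, ADG, ADJ, AEF, AFG, BEG, BFG, BFJ, DEG, DEJ, EFJ

giving chain groups C_0 ≅ Z^7, C_1 ≅ Z^18, C_2 ≅ Z^12.

Boundary ∂_1: C_1 → C_0 sends each edge [p,q] (with p < q) to q − p. For instance
  ∂BF = F − B.
As a 7×18 matrix over Z this has rank 6, with invariant factors (1,1,1,1,1,1).

The boundary map ∂_2: C_2 → C_1 maps a triangle to the signed sum of its edges. For instance
  ∂DEG = EG − DG + DE,
  ∂AEF = EF − AF + AE.
The resulting 18×12 matrix has rank 12, and its Smith normal form has invariant factors (1,1,1,1,1,1,1,1,1,1,1,2).

Now H_k = ker ∂_k / im ∂_{k+1}, so:

  H_0: rank C_0 − rank ∂_1 = 7 − 6 = 1, and the invariant factors of ∂_1 are all 1, so H_0 ≅ Z.
  H_1: rank ker ∂_1 − rank ∂_2 = (18 − 6) − 12 = 0, and ∂_2 has invariant factor 2 > 1, so H_1 ≅ Z/2.
  H_2: rank ker ∂_2 − rank ∂_3 = (12 − 12) − 0 = 0, and there is no ∂_3, so H_2 ≅ 0.

(K is a triangulation of the real projective plane RP^2.)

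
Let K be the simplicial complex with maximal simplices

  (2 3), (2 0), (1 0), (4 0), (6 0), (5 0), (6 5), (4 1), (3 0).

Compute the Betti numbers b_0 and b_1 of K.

b_0 = 1, b_1 = 3.

Fix the vertex order 0 < 1 < 2 < 3 < 4 < 5 < 6 and write every simplex with vertices in increasing order. Then dim K = 1 and the simplices of K are:

  0-simplices (7): [0], [1], [2], [3], [4], [5], [6]
  1-simplices (9): [0,1], [0,2], [0,3], [0,4], [0,5], [0,6], [1,4], [2,3], [5,6]

giving chain groups C_0 ≅ Z^7, C_1 ≅ Z^9.

Boundary ∂_1: C_1 → C_0 maps an edge to its endpoints' difference, ∂[p,q] = q − p.
As a 7×9 matrix over Z this has rank 6, with invariant factors (1,1,1,1,1,1).

From H_k ≅ ker(∂_k) / im(∂_{k+1}) we obtain:

  H_0: rank C_0 − rank ∂_1 = 7 − 6 = 1, and the invariant factors of ∂_1 are all 1, so H_0 ≅ Z.
  H_1: rank ker ∂_1 − rank ∂_2 = (9 − 6) − 0 = 3, and there is no ∂_2, so H_1 ≅ Z^3.

As a check, the Euler characteristic is 7 − 9 = -2, which agrees with 1 − 3 = -2.

Hence the Betti numbers are b_0 = 1, b_1 = 3.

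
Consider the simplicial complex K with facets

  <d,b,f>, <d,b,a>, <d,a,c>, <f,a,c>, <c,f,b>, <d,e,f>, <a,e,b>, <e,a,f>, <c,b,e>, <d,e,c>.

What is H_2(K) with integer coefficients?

Fix the vertex order a < b < c < d < e < f and write every simplex with vertices in increasing order. Then dim K = 2 and the simplices of K are:

  0-simplices (6): a, b, c, d, e, f
  1-simplices (15): ab, ac, ad, ae, af, bc, bd, be, bf, cd, ce, cf, de, df, ef
  2-simplices (10): abd, abe, acd, acf, aef, bce, bcf, bdf, cde, def

Hence C_0 ≅ Z^6, C_1 ≅ Z^15, C_2 ≅ Z^10.

∂_1: C_1 → C_0 is given by ∂[p,q] = [q] − [p]. For instance
  ∂ad = d − a.
The 6×15 boundary matrix has rank 5 and Smith normal form diag(1,1,1,1,1).

The boundary map ∂_2: C_2 → C_1 maps a triangle to the signed sum of its edges. For instance
  ∂abd = bd − ad + ab,
  ∂def = ef − df + de.
This gives a 15×10 integer matrix of rank 10; reducing to Smith normal form yields diagonal entries (1,1,1,1,1,1,1,1,1,2).

Reading off H_k = ker ∂_k / im ∂_{k+1}:

  H_2: rank ker ∂_2 − rank ∂_3 = (10 − 10) − 0 = 0, and there is no ∂_3, so H_2 = 0.

H_2 = 0.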